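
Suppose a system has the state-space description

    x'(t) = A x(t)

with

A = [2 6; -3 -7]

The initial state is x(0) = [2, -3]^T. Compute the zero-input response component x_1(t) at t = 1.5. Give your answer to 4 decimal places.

det(sI - A) = s^2 - (tr A)s + det A, with tr A = 2 + (-7) = -5 and det A = 2·(-7) - 6·(-3) = -14 - (-18) = 4.
So p(s) = det(sI - A) = s^2 + 5s + 4.
Factor s^2 + 5s + 4: two numbers with sum -5 and product 4 are -1 and -4, so s^2 + 5s + 4 = (s + 1)(s + 4).
Hence p(s) = (s + 1) (s + 4), with roots -4, -1.
The eigenvalues -4, -1 are distinct and real, so A is diagonalisable and x(t) = e^{At} x(0) = V diag(e^{λ_i t}) V^{-1} x(0), where the columns of V are the eigenvectors.
λ = -4: A - (-4)I = [[6, 6], [-3, -3]]. Row 1 gives 6·v1 + 6·v2 = 0, so take v_1 = [-1, 1]^T.
λ = -1: A - (-1)I = [[3, 6], [-3, -6]]. Row 1 gives 3·v1 + 6·v2 = 0, so take v_2 = [2, -1]^T.
V = [v_1 v_2] = [[-1, 2], [1, -1]] has det V = -1, so V^{-1} = adj(V)/det V = [[1, 2], [1, 1]].
Modal coordinates z(0) = V^{-1} x(0): 1·2 + 2·(-3) = -4; 1·2 + 1·(-3) = -1; so z(0) = [-4, -1]^T.
x_1(t) = Σ_i (v_i)_1 · z_i(0) · e^{λ_i t} (row 1 of V times the modal terms).
x_1(1.5) = (-1)·(-4)·e^{-4·1.5} + 2·(-1)·e^{-1·1.5} = 4·0.002479 + (-2)·0.223130 = -0.4363.

-0.4363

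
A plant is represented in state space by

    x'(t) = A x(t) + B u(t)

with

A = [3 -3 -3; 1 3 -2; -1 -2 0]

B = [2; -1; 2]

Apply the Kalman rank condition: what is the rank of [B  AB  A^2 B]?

3

AB = [[3], [-5], [0]]
A^2B = [[24], [-12], [7]]
Controllability matrix C = [B  AB  A^2B] = [[2, 3, 24], [-1, -5, -12], [2, 0, 7]]
det(C) = 2·((-5)·7 - (-12)·0) - 3·((-1)·7 - (-12)·2) + 24·((-1)·0 - (-5)·2) = 2·(-35) - 3·17 + 24·10 = 119 ≠ 0, so rank(C) = 3.
rank(C) = 3 = n, so the pair (A, B) is completely controllable.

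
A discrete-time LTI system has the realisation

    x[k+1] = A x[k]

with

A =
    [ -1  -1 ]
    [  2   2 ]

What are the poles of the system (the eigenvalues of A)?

0, 1

det(zI - A) = z^2 - (tr A)z + det A, with tr A = (-1) + 2 = 1 and det A = (-1)·2 - (-1)·2 = -2 - (-2) = 0.
So p(z) = det(zI - A) = z^2 - z.
Factor z^2 - z: two numbers with sum 1 and product 0 are 1 and 0, so z^2 - z = z(z - 1).
Hence p(z) = z (z - 1), with roots 0, 1.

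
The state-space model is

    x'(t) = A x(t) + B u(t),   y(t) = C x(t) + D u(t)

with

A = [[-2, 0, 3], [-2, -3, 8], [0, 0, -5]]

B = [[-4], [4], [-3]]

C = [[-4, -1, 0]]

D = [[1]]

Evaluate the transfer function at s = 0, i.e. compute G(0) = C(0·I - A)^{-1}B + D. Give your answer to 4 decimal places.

10.9333

G(0) = C(-A)^{-1}B + D = -C A^{-1} B + D.
det A = -30, so A^{-1} = (1/-30)·adj(A) = [[-1/2, 0, -3/10], [1/3, -1/3, -1/3], [0, 0, -1/5]]
A^{-1} B = [29/10, -5/3, 3/5]^T
C A^{-1} B = -149/15
G(0) = D - C A^{-1} B = 1 - (-149/15) = 164/15 ≈ 10.9333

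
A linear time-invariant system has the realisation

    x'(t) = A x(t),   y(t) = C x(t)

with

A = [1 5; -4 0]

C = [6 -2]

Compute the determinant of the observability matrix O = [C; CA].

CA = [[14, 30]]
Observability matrix O = [C; CA] = [[6, -2], [14, 30]]
det(O) = 6·30 - (-2)·14 = 180 - (-28) = 208
Since det(O) ≠ 0, rank(O) = 2 and the system is completely observable.

208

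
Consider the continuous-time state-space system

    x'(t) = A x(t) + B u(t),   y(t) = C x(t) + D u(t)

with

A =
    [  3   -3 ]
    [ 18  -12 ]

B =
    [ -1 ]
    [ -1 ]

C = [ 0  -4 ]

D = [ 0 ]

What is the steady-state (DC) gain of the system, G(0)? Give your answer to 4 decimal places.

3.3333

G(0) = C(-A)^{-1}B + D = -C A^{-1} B + D.
det A = 18, so A^{-1} = (1/18)·adj(A) = [[-2/3, 1/6], [-1, 1/6]]
A^{-1} B = [1/2, 5/6]^T
C A^{-1} B = -10/3
G(0) = D - C A^{-1} B = 0 - (-10/3) = 10/3 ≈ 3.3333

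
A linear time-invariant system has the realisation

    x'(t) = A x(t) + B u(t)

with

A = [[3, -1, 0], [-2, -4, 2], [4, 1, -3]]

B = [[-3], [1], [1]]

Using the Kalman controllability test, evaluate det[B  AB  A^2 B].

AB = [[-10], [4], [-14]]
A^2B = [[-34], [-24], [6]]
Controllability matrix C = [B  AB  A^2B] = [[-3, -10, -34], [1, 4, -24], [1, -14, 6]]
Expanding along the first row, det(C) = (-3)·(4·6 - (-24)·(-14)) - (-10)·(1·6 - (-24)·1) + (-34)·(1·(-14) - 4·1) = (-3)·(-312) - (-10)·30 + (-34)·(-18) = 1848
Since det(C) ≠ 0, rank(C) = 3 and the system is completely controllable.

1848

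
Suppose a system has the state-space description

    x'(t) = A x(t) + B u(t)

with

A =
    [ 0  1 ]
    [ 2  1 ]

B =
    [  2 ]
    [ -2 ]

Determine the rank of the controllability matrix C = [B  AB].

AB = [[-2], [2]]
Controllability matrix C = [B  AB] = [[2, -2], [-2, 2]]
Every column of C is a scalar multiple of column 1 = [2, -2] (multipliers 1, -1), so the columns span a one-dimensional space.
C ≠ 0, hence rank(C) = 1.
rank(C) = 1 < n = 2, so the pair (A, B) is not completely controllable.

1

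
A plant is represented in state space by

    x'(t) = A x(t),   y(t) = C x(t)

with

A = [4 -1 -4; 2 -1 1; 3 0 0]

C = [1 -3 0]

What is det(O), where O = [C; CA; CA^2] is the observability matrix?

-565

CA = [[-2, 2, -7]]
CA^2 = [[-25, 0, 10]]
Observability matrix O = [C; CA; CA^2] = [[1, -3, 0], [-2, 2, -7], [-25, 0, 10]]
Expanding along the first row, det(O) = 1·(2·10 - (-7)·0) - (-3)·((-2)·10 - (-7)·(-25)) + 0·((-2)·0 - 2·(-25)) = 1·20 - (-3)·(-195) + 0·50 = -565
Since det(O) ≠ 0, rank(O) = 3 and the system is completely observable.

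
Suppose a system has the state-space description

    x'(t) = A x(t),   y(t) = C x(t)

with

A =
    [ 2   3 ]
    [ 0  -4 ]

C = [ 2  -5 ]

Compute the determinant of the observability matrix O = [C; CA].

CA = [[4, 26]]
Observability matrix O = [C; CA] = [[2, -5], [4, 26]]
det(O) = 2·26 - (-5)·4 = 52 - (-20) = 72
Since det(O) ≠ 0, rank(O) = 2 and the system is completely observable.

72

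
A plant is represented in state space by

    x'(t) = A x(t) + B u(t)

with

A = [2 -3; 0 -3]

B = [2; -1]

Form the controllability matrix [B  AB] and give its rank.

2

AB = [[7], [3]]
Controllability matrix C = [B  AB] = [[2, 7], [-1, 3]]
det(C) = 2·3 - 7·(-1) = 6 - (-7) = 13 ≠ 0, so rank(C) = 2.
rank(C) = 2 = n, so the pair (A, B) is completely controllable.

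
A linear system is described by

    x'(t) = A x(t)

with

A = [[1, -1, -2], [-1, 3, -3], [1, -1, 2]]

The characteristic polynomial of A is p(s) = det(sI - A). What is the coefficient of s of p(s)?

9

Expand det(sI - A) for the 3×3 matrix.
p(s) = s^3 - 6s^2 + 9s - 8.
(Check: constant term = det(-A) = (-1)^3 det A = -8; coefficient of s^2 = -tr A = -6.)
The coefficient of s is 9.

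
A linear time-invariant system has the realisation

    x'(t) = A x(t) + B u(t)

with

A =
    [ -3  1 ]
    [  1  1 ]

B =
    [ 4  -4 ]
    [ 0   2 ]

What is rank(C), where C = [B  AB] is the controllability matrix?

2

AB = [[-12, 14], [4, -2]]
Controllability matrix C = [B  AB] = [[4, -4, -12, 14], [0, 2, 4, -2]]
Take the 2×2 submatrix of C formed by columns 1, 2: [[4, -4], [0, 2]]. Its determinant is 4·2 - (-4)·0 = 8 - 0 = 8 ≠ 0.
So rank(C) ≥ 2; since C has 2 rows, rank(C) = 2.
rank(C) = 2 = n, so the pair (A, B) is completely controllable.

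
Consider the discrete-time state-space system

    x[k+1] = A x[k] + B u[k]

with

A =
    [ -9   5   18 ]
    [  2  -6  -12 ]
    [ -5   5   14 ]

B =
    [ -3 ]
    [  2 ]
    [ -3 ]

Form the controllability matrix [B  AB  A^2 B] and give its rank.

2

AB = [[-17], [18], [-17]]
A^2B = [[-63], [62], [-63]]
Controllability matrix C = [B  AB  A^2B] = [[-3, -17, -63], [2, 18, 62], [-3, -17, -63]]
The rows r1, r2, r3 of C are linearly dependent: -r1 + r3 = 0 (check each entry), so rank(C) ≤ 2.
The 2×2 minor from rows 1, 2, columns 1, 2 is (-3)·18 - (-17)·2 = -54 - (-34) = -20 ≠ 0, so rank(C) = 2.
rank(C) = 2 < n = 3, so the pair (A, B) is not completely controllable.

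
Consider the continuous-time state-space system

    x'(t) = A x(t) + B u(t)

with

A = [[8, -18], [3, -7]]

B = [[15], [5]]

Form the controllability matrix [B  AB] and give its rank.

AB = [[30], [10]]
Controllability matrix C = [B  AB] = [[15, 30], [5, 10]]
Every column of C is a scalar multiple of column 1 = [15, 5] (multipliers 1, 2), so the columns span a one-dimensional space.
C ≠ 0, hence rank(C) = 1.
rank(C) = 1 < n = 2, so the pair (A, B) is not completely controllable.

1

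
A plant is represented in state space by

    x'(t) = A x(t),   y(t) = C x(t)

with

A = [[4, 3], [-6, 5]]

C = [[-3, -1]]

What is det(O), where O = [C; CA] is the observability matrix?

36

CA = [[-6, -14]]
Observability matrix O = [C; CA] = [[-3, -1], [-6, -14]]
det(O) = (-3)·(-14) - (-1)·(-6) = 42 - 6 = 36
Since det(O) ≠ 0, rank(O) = 2 and the system is completely observable.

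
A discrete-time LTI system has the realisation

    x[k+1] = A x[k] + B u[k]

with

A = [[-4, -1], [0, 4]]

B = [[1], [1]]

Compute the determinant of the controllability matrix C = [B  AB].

9

AB = [[-5], [4]]
Controllability matrix C = [B  AB] = [[1, -5], [1, 4]]
det(C) = 1·4 - (-5)·1 = 4 - (-5) = 9
Since det(C) ≠ 0, rank(C) = 2 and the system is completely controllable.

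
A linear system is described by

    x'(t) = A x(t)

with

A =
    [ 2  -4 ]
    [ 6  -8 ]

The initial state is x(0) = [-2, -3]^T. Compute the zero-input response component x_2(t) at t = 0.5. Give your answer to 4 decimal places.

-0.4060

det(sI - A) = s^2 - (tr A)s + det A, with tr A = 2 + (-8) = -6 and det A = 2·(-8) - (-4)·6 = -16 - (-24) = 8.
So p(s) = det(sI - A) = s^2 + 6s + 8.
Factor s^2 + 6s + 8: two numbers with sum -6 and product 8 are -2 and -4, so s^2 + 6s + 8 = (s + 2)(s + 4).
Hence p(s) = (s + 2) (s + 4), with roots -4, -2.
The eigenvalues -4, -2 are distinct and real, so A is diagonalisable and x(t) = e^{At} x(0) = V diag(e^{λ_i t}) V^{-1} x(0), where the columns of V are the eigenvectors.
λ = -4: A - (-4)I = [[6, -4], [6, -4]]. Row 1 gives 6·v1 + (-4)·v2 = 0, so take v_1 = [2, 3]^T.
λ = -2: A - (-2)I = [[4, -4], [6, -6]]. Row 1 gives 4·v1 + (-4)·v2 = 0, so take v_2 = [-1, -1]^T.
V = [v_1 v_2] = [[2, -1], [3, -1]] has det V = 1, so V^{-1} = adj(V)/det V = [[-1, 1], [-3, 2]].
Modal coordinates z(0) = V^{-1} x(0): (-1)·(-2) + 1·(-3) = -1; (-3)·(-2) + 2·(-3) = 0; so z(0) = [-1, 0]^T.
x_2(t) = Σ_i (v_i)_2 · z_i(0) · e^{λ_i t} (row 2 of V times the modal terms).
x_2(0.5) = 3·(-1)·e^{-4·0.5} + (-1)·0·e^{-2·0.5} = (-3)·0.135335 + 0·0.367879 = -0.4060.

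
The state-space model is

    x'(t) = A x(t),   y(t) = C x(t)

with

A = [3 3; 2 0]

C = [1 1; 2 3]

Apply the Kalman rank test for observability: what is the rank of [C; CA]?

CA = [[5, 3], [12, 6]]
Observability matrix O = [C; CA] = [[1, 1], [2, 3], [5, 3], [12, 6]]
Take the 2×2 submatrix of O formed by rows 1, 2: [[1, 1], [2, 3]]. Its determinant is 1·3 - 1·2 = 3 - 2 = 1 ≠ 0.
So rank(O) ≥ 2; since O has 2 columns, rank(O) = 2.
rank(O) = 2 = n, so the pair (A, C) is completely observable.

2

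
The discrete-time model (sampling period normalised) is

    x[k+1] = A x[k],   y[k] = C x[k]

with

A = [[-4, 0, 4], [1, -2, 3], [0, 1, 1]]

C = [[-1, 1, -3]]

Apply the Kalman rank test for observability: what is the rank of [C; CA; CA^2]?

CA = [[5, -5, -4]]
CA^2 = [[-25, 6, 1]]
Observability matrix O = [C; CA; CA^2] = [[-1, 1, -3], [5, -5, -4], [-25, 6, 1]]
det(O) = (-1)·((-5)·1 - (-4)·6) - 1·(5·1 - (-4)·(-25)) + (-3)·(5·6 - (-5)·(-25)) = (-1)·19 - 1·(-95) + (-3)·(-95) = 361 ≠ 0, so rank(O) = 3.
rank(O) = 3 = n, so the pair (A, C) is completely observable.

3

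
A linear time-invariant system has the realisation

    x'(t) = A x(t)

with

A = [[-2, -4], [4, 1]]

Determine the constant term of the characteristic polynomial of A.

For a 2×2 matrix, det(sI - A) = s^2 - (tr A)s + det A.
tr A = -1, det A = 14.
So p(s) = s^2 + s + 14.
The constant term is 14.

14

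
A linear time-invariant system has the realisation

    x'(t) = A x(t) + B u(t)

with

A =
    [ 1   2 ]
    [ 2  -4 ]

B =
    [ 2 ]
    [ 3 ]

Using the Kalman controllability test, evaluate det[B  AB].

-40

AB = [[8], [-8]]
Controllability matrix C = [B  AB] = [[2, 8], [3, -8]]
det(C) = 2·(-8) - 8·3 = -16 - 24 = -40
Since det(C) ≠ 0, rank(C) = 2 and the system is completely controllable.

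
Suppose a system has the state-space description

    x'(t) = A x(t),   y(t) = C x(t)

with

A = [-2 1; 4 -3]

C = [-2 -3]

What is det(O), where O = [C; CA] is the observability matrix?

-38

CA = [[-8, 7]]
Observability matrix O = [C; CA] = [[-2, -3], [-8, 7]]
det(O) = (-2)·7 - (-3)·(-8) = -14 - 24 = -38
Since det(O) ≠ 0, rank(O) = 2 and the system is completely observable.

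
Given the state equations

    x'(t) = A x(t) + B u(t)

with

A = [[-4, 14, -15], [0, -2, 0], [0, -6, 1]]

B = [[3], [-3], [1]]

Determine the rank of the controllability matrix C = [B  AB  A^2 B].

AB = [[-69], [6], [19]]
A^2B = [[75], [-12], [-17]]
Controllability matrix C = [B  AB  A^2B] = [[3, -69, 75], [-3, 6, -12], [1, 19, -17]]
The rows r1, r2, r3 of C are linearly dependent: r1 + 2·r2 + 3·r3 = 0 (check each entry), so rank(C) ≤ 2.
The 2×2 minor from rows 1, 2, columns 1, 2 is 3·6 - (-69)·(-3) = 18 - 207 = -189 ≠ 0, so rank(C) = 2.
rank(C) = 2 < n = 3, so the pair (A, B) is not completely controllable.

2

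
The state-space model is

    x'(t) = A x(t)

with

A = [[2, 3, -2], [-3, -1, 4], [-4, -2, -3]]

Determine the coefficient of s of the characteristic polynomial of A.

Expand det(sI - A) for the 3×3 matrix.
p(s) = s^3 + 2s^2 + 4s + 57.
(Check: constant term = det(-A) = (-1)^3 det A = 57; coefficient of s^2 = -tr A = 2.)
The coefficient of s is 4.

4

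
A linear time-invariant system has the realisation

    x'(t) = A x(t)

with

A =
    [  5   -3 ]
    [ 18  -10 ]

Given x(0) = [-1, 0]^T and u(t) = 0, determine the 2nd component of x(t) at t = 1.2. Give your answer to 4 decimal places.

det(sI - A) = s^2 - (tr A)s + det A, with tr A = 5 + (-10) = -5 and det A = 5·(-10) - (-3)·18 = -50 - (-54) = 4.
So p(s) = det(sI - A) = s^2 + 5s + 4.
Factor s^2 + 5s + 4: two numbers with sum -5 and product 4 are -1 and -4, so s^2 + 5s + 4 = (s + 1)(s + 4).
Hence p(s) = (s + 1) (s + 4), with roots -4, -1.
The eigenvalues -4, -1 are distinct and real, so A is diagonalisable and x(t) = e^{At} x(0) = V diag(e^{λ_i t}) V^{-1} x(0), where the columns of V are the eigenvectors.
λ = -4: A - (-4)I = [[9, -3], [18, -6]]. Row 1 gives 9·v1 + (-3)·v2 = 0, so take v_1 = [1, 3]^T.
λ = -1: A - (-1)I = [[6, -3], [18, -9]]. Row 1 gives 6·v1 + (-3)·v2 = 0, so take v_2 = [1, 2]^T.
V = [v_1 v_2] = [[1, 1], [3, 2]] has det V = -1, so V^{-1} = adj(V)/det V = [[-2, 1], [3, -1]].
Modal coordinates z(0) = V^{-1} x(0): (-2)·(-1) + 1·0 = 2; 3·(-1) + (-1)·0 = -3; so z(0) = [2, -3]^T.
x_2(t) = Σ_i (v_i)_2 · z_i(0) · e^{λ_i t} (row 2 of V times the modal terms).
x_2(1.2) = 3·2·e^{-4·1.2} + 2·(-3)·e^{-1·1.2} = 6·0.008230 + (-6)·0.301194 = -1.7578.

-1.7578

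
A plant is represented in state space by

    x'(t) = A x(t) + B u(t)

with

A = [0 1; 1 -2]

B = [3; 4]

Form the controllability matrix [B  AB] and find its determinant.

-31

AB = [[4], [-5]]
Controllability matrix C = [B  AB] = [[3, 4], [4, -5]]
det(C) = 3·(-5) - 4·4 = -15 - 16 = -31
Since det(C) ≠ 0, rank(C) = 2 and the system is completely controllable.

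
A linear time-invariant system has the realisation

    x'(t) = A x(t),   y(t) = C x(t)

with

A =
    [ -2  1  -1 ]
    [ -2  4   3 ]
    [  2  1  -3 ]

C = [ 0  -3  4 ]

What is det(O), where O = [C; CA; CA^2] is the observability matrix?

-6264

CA = [[14, -8, -21]]
CA^2 = [[-54, -39, 25]]
Observability matrix O = [C; CA; CA^2] = [[0, -3, 4], [14, -8, -21], [-54, -39, 25]]
Expanding along the first row, det(O) = 0·((-8)·25 - (-21)·(-39)) - (-3)·(14·25 - (-21)·(-54)) + 4·(14·(-39) - (-8)·(-54)) = 0·(-1019) - (-3)·(-784) + 4·(-978) = -6264
Since det(O) ≠ 0, rank(O) = 3 and the system is completely observable.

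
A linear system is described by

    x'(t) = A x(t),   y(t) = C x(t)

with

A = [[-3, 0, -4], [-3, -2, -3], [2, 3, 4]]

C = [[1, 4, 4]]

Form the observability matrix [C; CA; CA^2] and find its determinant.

CA = [[-7, 4, 0]]
CA^2 = [[9, -8, 16]]
Observability matrix O = [C; CA; CA^2] = [[1, 4, 4], [-7, 4, 0], [9, -8, 16]]
Expanding along the first row, det(O) = 1·(4·16 - 0·(-8)) - 4·((-7)·16 - 0·9) + 4·((-7)·(-8) - 4·9) = 1·64 - 4·(-112) + 4·20 = 592
Since det(O) ≠ 0, rank(O) = 3 and the system is completely observable.

592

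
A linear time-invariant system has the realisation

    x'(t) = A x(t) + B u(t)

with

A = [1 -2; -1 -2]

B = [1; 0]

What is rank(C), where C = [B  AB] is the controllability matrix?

2

AB = [[1], [-1]]
Controllability matrix C = [B  AB] = [[1, 1], [0, -1]]
det(C) = 1·(-1) - 1·0 = -1 - 0 = -1 ≠ 0, so rank(C) = 2.
rank(C) = 2 = n, so the pair (A, B) is completely controllable.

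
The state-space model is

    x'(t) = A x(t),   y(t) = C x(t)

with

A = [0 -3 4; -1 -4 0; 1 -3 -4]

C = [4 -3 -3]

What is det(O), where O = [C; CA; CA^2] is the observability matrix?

8325

CA = [[0, 9, 28]]
CA^2 = [[19, -120, -112]]
Observability matrix O = [C; CA; CA^2] = [[4, -3, -3], [0, 9, 28], [19, -120, -112]]
Expanding along the first row, det(O) = 4·(9·(-112) - 28·(-120)) - (-3)·(0·(-112) - 28·19) + (-3)·(0·(-120) - 9·19) = 4·2352 - (-3)·(-532) + (-3)·(-171) = 8325
Since det(O) ≠ 0, rank(O) = 3 and the system is completely observable.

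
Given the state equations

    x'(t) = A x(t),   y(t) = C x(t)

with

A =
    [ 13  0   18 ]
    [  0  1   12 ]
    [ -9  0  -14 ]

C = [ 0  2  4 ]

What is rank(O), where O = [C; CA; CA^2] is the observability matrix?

2

CA = [[-36, 2, -32]]
CA^2 = [[-180, 2, -176]]
Observability matrix O = [C; CA; CA^2] = [[0, 2, 4], [-36, 2, -32], [-180, 2, -176]]
The columns c1, c2, c3 of O are linearly dependent: -c1 - 2·c2 + c3 = 0 (check each entry), so rank(O) ≤ 2.
The 2×2 minor from rows 1, 2, columns 1, 2 is 0·2 - 2·(-36) = 0 - (-72) = 72 ≠ 0, so rank(O) = 2.
rank(O) = 2 < n = 3, so the pair (A, C) is not completely observable.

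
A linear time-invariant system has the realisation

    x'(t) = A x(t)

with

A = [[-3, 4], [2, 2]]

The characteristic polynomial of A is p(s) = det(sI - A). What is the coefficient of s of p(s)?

For a 2×2 matrix, det(sI - A) = s^2 - (tr A)s + det A.
tr A = -1, det A = -14.
So p(s) = s^2 + s - 14.
The coefficient of s is 1.

1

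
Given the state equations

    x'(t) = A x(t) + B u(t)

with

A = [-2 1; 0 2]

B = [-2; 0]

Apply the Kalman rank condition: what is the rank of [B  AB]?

1

AB = [[4], [0]]
Controllability matrix C = [B  AB] = [[-2, 4], [0, 0]]
Every column of C is a scalar multiple of column 1 = [-2, 0] (multipliers 1, -2), so the columns span a one-dimensional space.
C ≠ 0, hence rank(C) = 1.
rank(C) = 1 < n = 2, so the pair (A, B) is not completely controllable.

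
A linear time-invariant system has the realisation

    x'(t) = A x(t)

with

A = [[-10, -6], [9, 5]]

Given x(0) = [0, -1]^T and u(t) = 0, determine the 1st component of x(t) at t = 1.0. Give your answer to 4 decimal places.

det(sI - A) = s^2 - (tr A)s + det A, with tr A = (-10) + 5 = -5 and det A = (-10)·5 - (-6)·9 = -50 - (-54) = 4.
So p(s) = det(sI - A) = s^2 + 5s + 4.
Factor s^2 + 5s + 4: two numbers with sum -5 and product 4 are -1 and -4, so s^2 + 5s + 4 = (s + 1)(s + 4).
Hence p(s) = (s + 1) (s + 4), with roots -4, -1.
The eigenvalues -4, -1 are distinct and real, so A is diagonalisable and x(t) = e^{At} x(0) = V diag(e^{λ_i t}) V^{-1} x(0), where the columns of V are the eigenvectors.
λ = -4: A - (-4)I = [[-6, -6], [9, 9]]. Row 1 gives (-6)·v1 + (-6)·v2 = 0, so take v_1 = [1, -1]^T.
λ = -1: A - (-1)I = [[-9, -6], [9, 6]]. Row 1 gives (-9)·v1 + (-6)·v2 = 0, so take v_2 = [-2, 3]^T.
V = [v_1 v_2] = [[1, -2], [-1, 3]] has det V = 1, so V^{-1} = adj(V)/det V = [[3, 2], [1, 1]].
Modal coordinates z(0) = V^{-1} x(0): 3·0 + 2·(-1) = -2; 1·0 + 1·(-1) = -1; so z(0) = [-2, -1]^T.
x_1(t) = Σ_i (v_i)_1 · z_i(0) · e^{λ_i t} (row 1 of V times the modal terms).
x_1(1.0) = 1·(-2)·e^{-4·1.0} + (-2)·(-1)·e^{-1·1.0} = (-2)·0.018316 + 2·0.367879 = 0.6991.

0.6991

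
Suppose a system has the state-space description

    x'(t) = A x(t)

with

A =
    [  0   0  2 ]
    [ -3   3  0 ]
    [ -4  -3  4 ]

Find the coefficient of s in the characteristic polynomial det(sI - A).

20

Expand det(sI - A) for the 3×3 matrix.
p(s) = s^3 - 7s^2 + 20s - 42.
(Check: constant term = det(-A) = (-1)^3 det A = -42; coefficient of s^2 = -tr A = -7.)
The coefficient of s is 20.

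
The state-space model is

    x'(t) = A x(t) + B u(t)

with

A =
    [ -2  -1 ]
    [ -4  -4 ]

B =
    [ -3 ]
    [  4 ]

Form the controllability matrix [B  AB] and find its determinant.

AB = [[2], [-4]]
Controllability matrix C = [B  AB] = [[-3, 2], [4, -4]]
det(C) = (-3)·(-4) - 2·4 = 12 - 8 = 4
Since det(C) ≠ 0, rank(C) = 2 and the system is completely controllable.

4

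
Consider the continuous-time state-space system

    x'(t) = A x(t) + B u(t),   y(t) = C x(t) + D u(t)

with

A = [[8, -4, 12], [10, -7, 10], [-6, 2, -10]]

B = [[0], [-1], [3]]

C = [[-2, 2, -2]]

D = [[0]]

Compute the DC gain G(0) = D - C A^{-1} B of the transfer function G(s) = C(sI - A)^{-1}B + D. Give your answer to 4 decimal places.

G(0) = C(-A)^{-1}B + D = -C A^{-1} B + D.
det A = -24, so A^{-1} = (1/-24)·adj(A) = [[-25/12, 2/3, -11/6], [-5/3, 1/3, -5/3], [11/12, -1/3, 2/3]]
A^{-1} B = [-37/6, -16/3, 7/3]^T
C A^{-1} B = -3
G(0) = D - C A^{-1} B = 0 - (-3) = 3

3.0000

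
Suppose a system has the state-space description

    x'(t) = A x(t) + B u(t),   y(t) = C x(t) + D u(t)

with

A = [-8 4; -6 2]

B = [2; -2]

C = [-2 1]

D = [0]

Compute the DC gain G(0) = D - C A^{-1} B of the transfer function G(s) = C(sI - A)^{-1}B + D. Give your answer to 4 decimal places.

G(0) = C(-A)^{-1}B + D = -C A^{-1} B + D.
det A = 8, so A^{-1} = (1/8)·adj(A) = [[1/4, -1/2], [3/4, -1]]
A^{-1} B = [3/2, 7/2]^T
C A^{-1} B = 1/2
G(0) = D - C A^{-1} B = 0 - (1/2) = -1/2 ≈ -0.5000

-0.5000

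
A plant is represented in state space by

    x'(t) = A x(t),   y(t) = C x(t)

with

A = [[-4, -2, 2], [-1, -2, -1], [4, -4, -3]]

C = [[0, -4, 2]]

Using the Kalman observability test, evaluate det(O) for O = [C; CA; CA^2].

CA = [[12, 0, -2]]
CA^2 = [[-56, -16, 30]]
Observability matrix O = [C; CA; CA^2] = [[0, -4, 2], [12, 0, -2], [-56, -16, 30]]
Expanding along the first row, det(O) = 0·(0·30 - (-2)·(-16)) - (-4)·(12·30 - (-2)·(-56)) + 2·(12·(-16) - 0·(-56)) = 0·(-32) - (-4)·248 + 2·(-192) = 608
Since det(O) ≠ 0, rank(O) = 3 and the system is completely observable.

608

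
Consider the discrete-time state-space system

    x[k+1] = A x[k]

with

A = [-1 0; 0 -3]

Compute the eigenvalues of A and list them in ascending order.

det(zI - A) = z^2 - (tr A)z + det A, with tr A = (-1) + (-3) = -4 and det A = (-1)·(-3) - 0·0 = 3 - 0 = 3.
So p(z) = det(zI - A) = z^2 + 4z + 3.
Factor z^2 + 4z + 3: two numbers with sum -4 and product 3 are -1 and -3, so z^2 + 4z + 3 = (z + 1)(z + 3).
Hence p(z) = (z + 1) (z + 3), with roots -3, -1.

-3, -1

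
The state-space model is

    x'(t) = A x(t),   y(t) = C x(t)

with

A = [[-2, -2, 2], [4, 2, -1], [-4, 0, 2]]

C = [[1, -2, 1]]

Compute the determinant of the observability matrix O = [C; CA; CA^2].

140

CA = [[-14, -6, 6]]
CA^2 = [[-20, 16, -10]]
Observability matrix O = [C; CA; CA^2] = [[1, -2, 1], [-14, -6, 6], [-20, 16, -10]]
Expanding along the first row, det(O) = 1·((-6)·(-10) - 6·16) - (-2)·((-14)·(-10) - 6·(-20)) + 1·((-14)·16 - (-6)·(-20)) = 1·(-36) - (-2)·260 + 1·(-344) = 140
Since det(O) ≠ 0, rank(O) = 3 and the system is completely observable.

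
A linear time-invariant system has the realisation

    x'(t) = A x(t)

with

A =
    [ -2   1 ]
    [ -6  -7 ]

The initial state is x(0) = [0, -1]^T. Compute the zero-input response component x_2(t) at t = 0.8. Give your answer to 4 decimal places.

0.0266

det(sI - A) = s^2 - (tr A)s + det A, with tr A = (-2) + (-7) = -9 and det A = (-2)·(-7) - 1·(-6) = 14 - (-6) = 20.
So p(s) = det(sI - A) = s^2 + 9s + 20.
Factor s^2 + 9s + 20: two numbers with sum -9 and product 20 are -4 and -5, so s^2 + 9s + 20 = (s + 4)(s + 5).
Hence p(s) = (s + 4) (s + 5), with roots -5, -4.
The eigenvalues -5, -4 are distinct and real, so A is diagonalisable and x(t) = e^{At} x(0) = V diag(e^{λ_i t}) V^{-1} x(0), where the columns of V are the eigenvectors.
λ = -5: A - (-5)I = [[3, 1], [-6, -2]]. Row 1 gives 3·v1 + 1·v2 = 0, so take v_1 = [-1, 3]^T.
λ = -4: A - (-4)I = [[2, 1], [-6, -3]]. Row 1 gives 2·v1 + 1·v2 = 0, so take v_2 = [-1, 2]^T.
V = [v_1 v_2] = [[-1, -1], [3, 2]] has det V = 1, so V^{-1} = adj(V)/det V = [[2, 1], [-3, -1]].
Modal coordinates z(0) = V^{-1} x(0): 2·0 + 1·(-1) = -1; (-3)·0 + (-1)·(-1) = 1; so z(0) = [-1, 1]^T.
x_2(t) = Σ_i (v_i)_2 · z_i(0) · e^{λ_i t} (row 2 of V times the modal terms).
x_2(0.8) = 3·(-1)·e^{-5·0.8} + 2·1·e^{-4·0.8} = (-3)·0.018316 + 2·0.040762 = 0.0266.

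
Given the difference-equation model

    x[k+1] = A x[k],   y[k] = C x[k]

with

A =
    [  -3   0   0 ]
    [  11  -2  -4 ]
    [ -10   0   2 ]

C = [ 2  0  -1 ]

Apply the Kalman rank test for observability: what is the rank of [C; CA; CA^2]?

1

CA = [[4, 0, -2]]
CA^2 = [[8, 0, -4]]
Observability matrix O = [C; CA; CA^2] = [[2, 0, -1], [4, 0, -2], [8, 0, -4]]
Every row of O is a scalar multiple of row 1 = [2, 0, -1] (multipliers 1, 2, 4), so the rows span a one-dimensional space.
O ≠ 0, hence rank(O) = 1.
rank(O) = 1 < n = 3, so the pair (A, C) is not completely observable.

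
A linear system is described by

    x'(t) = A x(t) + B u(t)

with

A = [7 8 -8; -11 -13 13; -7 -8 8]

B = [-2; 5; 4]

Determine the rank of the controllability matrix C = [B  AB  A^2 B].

2

AB = [[-6], [9], [6]]
A^2B = [[-18], [27], [18]]
Controllability matrix C = [B  AB  A^2B] = [[-2, -6, -18], [5, 9, 27], [4, 6, 18]]
The rows r1, r2, r3 of C are linearly dependent: -r1 - 2·r2 + 2·r3 = 0 (check each entry), so rank(C) ≤ 2.
The 2×2 minor from rows 1, 2, columns 1, 2 is (-2)·9 - (-6)·5 = -18 - (-30) = 12 ≠ 0, so rank(C) = 2.
rank(C) = 2 < n = 3, so the pair (A, B) is not completely controllable.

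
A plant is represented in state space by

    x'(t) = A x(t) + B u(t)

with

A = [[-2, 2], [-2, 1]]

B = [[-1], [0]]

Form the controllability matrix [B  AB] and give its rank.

AB = [[2], [2]]
Controllability matrix C = [B  AB] = [[-1, 2], [0, 2]]
det(C) = (-1)·2 - 2·0 = -2 - 0 = -2 ≠ 0, so rank(C) = 2.
rank(C) = 2 = n, so the pair (A, B) is completely controllable.

2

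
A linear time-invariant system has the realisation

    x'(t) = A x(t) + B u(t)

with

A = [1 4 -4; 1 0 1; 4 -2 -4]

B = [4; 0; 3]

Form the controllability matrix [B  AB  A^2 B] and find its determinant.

-1660

AB = [[-8], [7], [4]]
A^2B = [[4], [-4], [-62]]
Controllability matrix C = [B  AB  A^2B] = [[4, -8, 4], [0, 7, -4], [3, 4, -62]]
Expanding along the first row, det(C) = 4·(7·(-62) - (-4)·4) - (-8)·(0·(-62) - (-4)·3) + 4·(0·4 - 7·3) = 4·(-418) - (-8)·12 + 4·(-21) = -1660
Since det(C) ≠ 0, rank(C) = 3 and the system is completely controllable.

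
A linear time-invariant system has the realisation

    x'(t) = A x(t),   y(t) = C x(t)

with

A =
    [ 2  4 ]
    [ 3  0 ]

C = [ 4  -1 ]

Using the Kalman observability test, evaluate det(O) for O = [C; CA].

69

CA = [[5, 16]]
Observability matrix O = [C; CA] = [[4, -1], [5, 16]]
det(O) = 4·16 - (-1)·5 = 64 - (-5) = 69
Since det(O) ≠ 0, rank(O) = 2 and the system is completely observable.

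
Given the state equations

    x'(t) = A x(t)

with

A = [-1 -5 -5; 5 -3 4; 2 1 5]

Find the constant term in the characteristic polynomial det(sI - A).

Expand det(sI - A) for the 3×3 matrix.
p(s) = s^3 - s^2 + 14s - 49.
(Check: constant term = det(-A) = (-1)^3 det A = -49; coefficient of s^2 = -tr A = -1.)
The constant term is -49.

-49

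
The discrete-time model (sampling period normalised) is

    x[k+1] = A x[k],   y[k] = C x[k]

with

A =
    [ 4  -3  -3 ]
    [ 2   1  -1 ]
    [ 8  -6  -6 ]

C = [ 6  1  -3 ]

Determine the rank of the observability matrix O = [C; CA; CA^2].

2

CA = [[2, 1, -1]]
CA^2 = [[2, 1, -1]]
Observability matrix O = [C; CA; CA^2] = [[6, 1, -3], [2, 1, -1], [2, 1, -1]]
The columns c1, c2, c3 of O are linearly dependent: c1 + 2·c3 = 0 (check each entry), so rank(O) ≤ 2.
The 2×2 minor from rows 1, 2, columns 1, 2 is 6·1 - 1·2 = 6 - 2 = 4 ≠ 0, so rank(O) = 2.
rank(O) = 2 < n = 3, so the pair (A, C) is not completely observable.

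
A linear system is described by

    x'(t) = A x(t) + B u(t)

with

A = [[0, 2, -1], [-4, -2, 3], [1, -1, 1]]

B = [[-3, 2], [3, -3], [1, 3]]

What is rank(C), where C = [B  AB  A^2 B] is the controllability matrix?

AB = [[5, -9], [9, 7], [-5, 8]]
A^2B = [[23, 6], [-53, 46], [-9, -8]]
Controllability matrix C = [B  AB  A^2B] = [[-3, 2, 5, -9, 23, 6], [3, -3, 9, 7, -53, 46], [1, 3, -5, 8, -9, -8]]
Take the 3×3 submatrix of C formed by columns 1, 2, 3: [[-3, 2, 5], [3, -3, 9], [1, 3, -5]]. Its determinant is (-3)·((-3)·(-5) - 9·3) - 2·(3·(-5) - 9·1) + 5·(3·3 - (-3)·1) = (-3)·(-12) - 2·(-24) + 5·12 = 144 ≠ 0.
So rank(C) ≥ 3; since C has 3 rows, rank(C) = 3.
rank(C) = 3 = n, so the pair (A, B) is completely controllable.

3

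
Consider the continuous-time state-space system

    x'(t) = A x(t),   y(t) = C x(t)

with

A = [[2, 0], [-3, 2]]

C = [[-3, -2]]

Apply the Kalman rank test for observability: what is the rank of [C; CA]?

2

CA = [[0, -4]]
Observability matrix O = [C; CA] = [[-3, -2], [0, -4]]
det(O) = (-3)·(-4) - (-2)·0 = 12 - 0 = 12 ≠ 0, so rank(O) = 2.
rank(O) = 2 = n, so the pair (A, C) is completely observable.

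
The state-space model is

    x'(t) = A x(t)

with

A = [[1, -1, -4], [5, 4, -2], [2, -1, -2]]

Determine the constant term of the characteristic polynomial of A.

-36

Expand det(sI - A) for the 3×3 matrix.
p(s) = s^3 - 3s^2 + 5s - 36.
(Check: constant term = det(-A) = (-1)^3 det A = -36; coefficient of s^2 = -tr A = -3.)
The constant term is -36.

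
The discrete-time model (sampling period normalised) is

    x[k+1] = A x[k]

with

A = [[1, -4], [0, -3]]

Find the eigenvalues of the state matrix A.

det(zI - A) = z^2 - (tr A)z + det A, with tr A = 1 + (-3) = -2 and det A = 1·(-3) - (-4)·0 = -3 - 0 = -3.
So p(z) = det(zI - A) = z^2 + 2z - 3.
Factor z^2 + 2z - 3: two numbers with sum -2 and product -3 are 1 and -3, so z^2 + 2z - 3 = (z - 1)(z + 3).
Hence p(z) = (z - 1) (z + 3), with roots -3, 1.

-3, 1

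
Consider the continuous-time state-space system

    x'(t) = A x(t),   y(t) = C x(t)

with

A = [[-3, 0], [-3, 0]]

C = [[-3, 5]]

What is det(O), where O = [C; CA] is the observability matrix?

CA = [[-6, 0]]
Observability matrix O = [C; CA] = [[-3, 5], [-6, 0]]
det(O) = (-3)·0 - 5·(-6) = 0 - (-30) = 30
Since det(O) ≠ 0, rank(O) = 2 and the system is completely observable.

30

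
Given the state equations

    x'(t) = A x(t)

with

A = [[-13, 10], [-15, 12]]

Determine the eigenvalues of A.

det(sI - A) = s^2 - (tr A)s + det A, with tr A = (-13) + 12 = -1 and det A = (-13)·12 - 10·(-15) = -156 - (-150) = -6.
So p(s) = det(sI - A) = s^2 + s - 6.
Factor s^2 + s - 6: two numbers with sum -1 and product -6 are 2 and -3, so s^2 + s - 6 = (s - 2)(s + 3).
Hence p(s) = (s - 2) (s + 3), with roots -3, 2.
At least one eigenvalue has non-negative real part, so the system is not asymptotically stable.

-3, 2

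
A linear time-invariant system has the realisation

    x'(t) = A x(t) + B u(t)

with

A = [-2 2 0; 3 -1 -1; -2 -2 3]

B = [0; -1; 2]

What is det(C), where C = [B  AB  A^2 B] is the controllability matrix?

AB = [[-2], [-1], [8]]
A^2B = [[2], [-13], [30]]
Controllability matrix C = [B  AB  A^2B] = [[0, -2, 2], [-1, -1, -13], [2, 8, 30]]
Expanding along the first row, det(C) = 0·((-1)·30 - (-13)·8) - (-2)·((-1)·30 - (-13)·2) + 2·((-1)·8 - (-1)·2) = 0·74 - (-2)·(-4) + 2·(-6) = -20
Since det(C) ≠ 0, rank(C) = 3 and the system is completely controllable.

-20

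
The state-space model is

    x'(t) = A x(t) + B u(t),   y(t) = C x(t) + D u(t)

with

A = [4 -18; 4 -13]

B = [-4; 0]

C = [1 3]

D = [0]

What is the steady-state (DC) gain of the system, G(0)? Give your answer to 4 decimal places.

G(0) = C(-A)^{-1}B + D = -C A^{-1} B + D.
det A = 20, so A^{-1} = (1/20)·adj(A) = [[-13/20, 9/10], [-1/5, 1/5]]
A^{-1} B = [13/5, 4/5]^T
C A^{-1} B = 5
G(0) = D - C A^{-1} B = 0 - (5) = -5

-5.0000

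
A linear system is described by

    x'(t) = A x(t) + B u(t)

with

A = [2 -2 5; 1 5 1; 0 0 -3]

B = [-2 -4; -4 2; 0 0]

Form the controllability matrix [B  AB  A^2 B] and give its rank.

2

AB = [[4, -12], [-22, 6], [0, 0]]
A^2B = [[52, -36], [-106, 18], [0, 0]]
Controllability matrix C = [B  AB  A^2B] = [[-2, -4, 4, -12, 52, -36], [-4, 2, -22, 6, -106, 18], [0, 0, 0, 0, 0, 0]]
Row 3 of C is identically zero, so rank(C) ≤ 2.
The 2×2 minor from rows 1, 2, columns 1, 2 is (-2)·2 - (-4)·(-4) = -4 - 16 = -20 ≠ 0, so rank(C) = 2.
rank(C) = 2 < n = 3, so the pair (A, B) is not completely controllable.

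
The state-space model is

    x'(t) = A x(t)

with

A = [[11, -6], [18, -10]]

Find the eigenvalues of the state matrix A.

-1, 2

det(sI - A) = s^2 - (tr A)s + det A, with tr A = 11 + (-10) = 1 and det A = 11·(-10) - (-6)·18 = -110 - (-108) = -2.
So p(s) = det(sI - A) = s^2 - s - 2.
Factor s^2 - s - 2: two numbers with sum 1 and product -2 are 2 and -1, so s^2 - s - 2 = (s - 2)(s + 1).
Hence p(s) = (s - 2) (s + 1), with roots -1, 2.
At least one eigenvalue has non-negative real part, so the system is not asymptotically stable.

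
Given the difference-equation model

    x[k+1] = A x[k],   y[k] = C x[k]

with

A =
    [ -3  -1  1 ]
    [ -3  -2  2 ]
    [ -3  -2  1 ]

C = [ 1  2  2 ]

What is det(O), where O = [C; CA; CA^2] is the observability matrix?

CA = [[-15, -9, 7]]
CA^2 = [[51, 19, -26]]
Observability matrix O = [C; CA; CA^2] = [[1, 2, 2], [-15, -9, 7], [51, 19, -26]]
Expanding along the first row, det(O) = 1·((-9)·(-26) - 7·19) - 2·((-15)·(-26) - 7·51) + 2·((-15)·19 - (-9)·51) = 1·101 - 2·33 + 2·174 = 383
Since det(O) ≠ 0, rank(O) = 3 and the system is completely observable.

383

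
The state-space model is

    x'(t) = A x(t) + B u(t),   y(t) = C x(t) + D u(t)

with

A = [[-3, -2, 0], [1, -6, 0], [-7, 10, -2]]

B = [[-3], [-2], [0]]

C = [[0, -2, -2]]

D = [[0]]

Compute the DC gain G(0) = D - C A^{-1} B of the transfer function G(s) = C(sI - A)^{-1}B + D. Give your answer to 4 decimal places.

0.5000

G(0) = C(-A)^{-1}B + D = -C A^{-1} B + D.
det A = -40, so A^{-1} = (1/-40)·adj(A) = [[-3/10, 1/10, 0], [-1/20, -3/20, 0], [4/5, -11/10, -1/2]]
A^{-1} B = [7/10, 9/20, -1/5]^T
C A^{-1} B = -1/2
G(0) = D - C A^{-1} B = 0 - (-1/2) = 1/2 ≈ 0.5000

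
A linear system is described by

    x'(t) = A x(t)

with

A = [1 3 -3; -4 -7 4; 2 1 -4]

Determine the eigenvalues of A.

-5, -3, -2

det(sI - A) = s^3 - (tr A)s^2 + (M11 + M22 + M33)s - det A, where Mii is the 2×2 principal minor of A obtained by deleting row i and column i.
tr A = 1 + (-7) + (-4) = -10; M11 = (-7)·(-4) - 4·1 = 28 - 4 = 24; M22 = 1·(-4) - (-3)·2 = -4 - (-6) = 2; M33 = 1·(-7) - 3·(-4) = -7 - (-12) = 5; sum of minors = 31.
det A = 1·((-7)·(-4) - 4·1) - 3·((-4)·(-4) - 4·2) + (-3)·((-4)·1 - (-7)·2) = 1·24 - 3·8 + (-3)·10 = -30.
So p(s) = det(sI - A) = s^3 + 10s^2 + 31s + 30.
Rational-root test: any integer root divides 30. Testing small divisors, s = -2 works: p(-2) = -8 + 40 + (-62) + 30 = 0, so (s + 2) is a factor.
Dividing, p(s) = (s + 2)(s^2 + 8s + 15).
Factor s^2 + 8s + 15: two numbers with sum -8 and product 15 are -3 and -5, so s^2 + 8s + 15 = (s + 3)(s + 5).
Hence p(s) = (s + 2) (s + 3) (s + 5), with roots -5, -3, -2.
All eigenvalues have negative real part, so the system is asymptotically stable.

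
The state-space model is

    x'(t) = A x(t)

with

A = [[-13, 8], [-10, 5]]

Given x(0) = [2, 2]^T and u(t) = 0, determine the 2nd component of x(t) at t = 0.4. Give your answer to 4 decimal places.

0.2707

det(sI - A) = s^2 - (tr A)s + det A, with tr A = (-13) + 5 = -8 and det A = (-13)·5 - 8·(-10) = -65 - (-80) = 15.
So p(s) = det(sI - A) = s^2 + 8s + 15.
Factor s^2 + 8s + 15: two numbers with sum -8 and product 15 are -3 and -5, so s^2 + 8s + 15 = (s + 3)(s + 5).
Hence p(s) = (s + 3) (s + 5), with roots -5, -3.
The eigenvalues -5, -3 are distinct and real, so A is diagonalisable and x(t) = e^{At} x(0) = V diag(e^{λ_i t}) V^{-1} x(0), where the columns of V are the eigenvectors.
λ = -5: A - (-5)I = [[-8, 8], [-10, 10]]. Row 1 gives (-8)·v1 + 8·v2 = 0, so take v_1 = [1, 1]^T.
λ = -3: A - (-3)I = [[-10, 8], [-10, 8]]. Row 1 gives (-10)·v1 + 8·v2 = 0, so take v_2 = [4, 5]^T.
V = [v_1 v_2] = [[1, 4], [1, 5]] has det V = 1, so V^{-1} = adj(V)/det V = [[5, -4], [-1, 1]].
Modal coordinates z(0) = V^{-1} x(0): 5·2 + (-4)·2 = 2; (-1)·2 + 1·2 = 0; so z(0) = [2, 0]^T.
x_2(t) = Σ_i (v_i)_2 · z_i(0) · e^{λ_i t} (row 2 of V times the modal terms).
x_2(0.4) = 1·2·e^{-5·0.4} + 5·0·e^{-3·0.4} = 2·0.135335 + 0·0.301194 = 0.2707.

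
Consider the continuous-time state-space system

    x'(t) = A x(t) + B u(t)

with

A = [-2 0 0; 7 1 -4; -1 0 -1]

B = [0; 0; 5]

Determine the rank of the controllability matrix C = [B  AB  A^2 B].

2

AB = [[0], [-20], [-5]]
A^2B = [[0], [0], [5]]
Controllability matrix C = [B  AB  A^2B] = [[0, 0, 0], [0, -20, 0], [5, -5, 5]]
Row 1 of C is identically zero, so rank(C) ≤ 2.
The 2×2 minor from rows 2, 3, columns 1, 2 is 0·(-5) - (-20)·5 = 0 - (-100) = 100 ≠ 0, so rank(C) = 2.
rank(C) = 2 < n = 3, so the pair (A, B) is not completely controllable.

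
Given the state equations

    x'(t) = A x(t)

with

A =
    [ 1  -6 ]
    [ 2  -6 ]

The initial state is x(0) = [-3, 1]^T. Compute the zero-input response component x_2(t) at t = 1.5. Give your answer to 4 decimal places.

-0.3370

det(sI - A) = s^2 - (tr A)s + det A, with tr A = 1 + (-6) = -5 and det A = 1·(-6) - (-6)·2 = -6 - (-12) = 6.
So p(s) = det(sI - A) = s^2 + 5s + 6.
Factor s^2 + 5s + 6: two numbers with sum -5 and product 6 are -2 and -3, so s^2 + 5s + 6 = (s + 2)(s + 3).
Hence p(s) = (s + 2) (s + 3), with roots -3, -2.
The eigenvalues -3, -2 are distinct and real, so A is diagonalisable and x(t) = e^{At} x(0) = V diag(e^{λ_i t}) V^{-1} x(0), where the columns of V are the eigenvectors.
λ = -3: A - (-3)I = [[4, -6], [2, -3]]. Row 1 gives 4·v1 + (-6)·v2 = 0, so take v_1 = [-3, -2]^T.
λ = -2: A - (-2)I = [[3, -6], [2, -4]]. Row 1 gives 3·v1 + (-6)·v2 = 0, so take v_2 = [-2, -1]^T.
V = [v_1 v_2] = [[-3, -2], [-2, -1]] has det V = -1, so V^{-1} = adj(V)/det V = [[1, -2], [-2, 3]].
Modal coordinates z(0) = V^{-1} x(0): 1·(-3) + (-2)·1 = -5; (-2)·(-3) + 3·1 = 9; so z(0) = [-5, 9]^T.
x_2(t) = Σ_i (v_i)_2 · z_i(0) · e^{λ_i t} (row 2 of V times the modal terms).
x_2(1.5) = (-2)·(-5)·e^{-3·1.5} + (-1)·9·e^{-2·1.5} = 10·0.011109 + (-9)·0.049787 = -0.3370.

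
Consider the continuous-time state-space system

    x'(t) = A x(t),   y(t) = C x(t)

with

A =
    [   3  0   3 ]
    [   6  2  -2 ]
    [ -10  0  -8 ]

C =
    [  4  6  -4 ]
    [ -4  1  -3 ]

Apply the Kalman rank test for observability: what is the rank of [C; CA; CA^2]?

2

CA = [[88, 12, 32], [24, 2, 10]]
CA^2 = [[16, 24, -16], [-16, 4, -12]]
Observability matrix O = [C; CA; CA^2] = [[4, 6, -4], [-4, 1, -3], [88, 12, 32], [24, 2, 10], [16, 24, -16], [-16, 4, -12]]
The columns c1, c2, c3 of O are linearly dependent: -c1 + 2·c2 + 2·c3 = 0 (check each entry), so rank(O) ≤ 2.
The 2×2 minor from rows 1, 2, columns 1, 2 is 4·1 - 6·(-4) = 4 - (-24) = 28 ≠ 0, so rank(O) = 2.
rank(O) = 2 < n = 3, so the pair (A, C) is not completely observable.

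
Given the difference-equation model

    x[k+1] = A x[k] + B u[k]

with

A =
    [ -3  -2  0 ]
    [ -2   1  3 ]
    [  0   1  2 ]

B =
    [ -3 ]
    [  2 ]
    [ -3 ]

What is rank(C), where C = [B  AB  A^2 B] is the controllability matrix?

AB = [[5], [-1], [-4]]
A^2B = [[-13], [-23], [-9]]
Controllability matrix C = [B  AB  A^2B] = [[-3, 5, -13], [2, -1, -23], [-3, -4, -9]]
det(C) = (-3)·((-1)·(-9) - (-23)·(-4)) - 5·(2·(-9) - (-23)·(-3)) + (-13)·(2·(-4) - (-1)·(-3)) = (-3)·(-83) - 5·(-87) + (-13)·(-11) = 827 ≠ 0, so rank(C) = 3.
rank(C) = 3 = n, so the pair (A, B) is completely controllable.

3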